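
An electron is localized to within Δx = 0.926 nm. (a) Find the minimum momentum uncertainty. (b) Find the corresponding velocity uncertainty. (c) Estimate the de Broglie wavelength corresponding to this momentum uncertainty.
(a) Δp_min = 5.694 × 10^-26 kg·m/s
(b) Δv_min = 62.510 km/s
(c) λ_dB = 11.636 nm

Step-by-step:

(a) From the uncertainty principle:
Δp_min = ℏ/(2Δx) = (1.055e-34 J·s)/(2 × 9.260e-10 m) = 5.694e-26 kg·m/s

(b) The velocity uncertainty:
Δv = Δp/m = (5.694e-26 kg·m/s)/(9.109e-31 kg) = 6.251e+04 m/s = 62.510 km/s

(c) The de Broglie wavelength for this momentum:
λ = h/p = (6.626e-34 J·s)/(5.694e-26 kg·m/s) = 1.164e-08 m = 11.636 nm

Note: The de Broglie wavelength is comparable to the localization size, as expected from wave-particle duality.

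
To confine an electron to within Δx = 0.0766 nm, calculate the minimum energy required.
1.623 eV

Localizing a particle requires giving it sufficient momentum uncertainty:

1. From uncertainty principle: Δp ≥ ℏ/(2Δx)
   Δp_min = (1.055e-34 J·s) / (2 × 7.660e-11 m)
   Δp_min = 6.884e-25 kg·m/s

2. This momentum uncertainty corresponds to kinetic energy:
   KE ≈ (Δp)²/(2m) = (6.884e-25)²/(2 × 9.109e-31 kg)
   KE = 2.601e-19 J = 1.623 eV

Tighter localization requires more energy.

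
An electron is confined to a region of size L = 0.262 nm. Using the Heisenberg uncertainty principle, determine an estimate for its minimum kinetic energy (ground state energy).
138.759 meV

Using the uncertainty principle to estimate ground state energy:

1. The position uncertainty is approximately the confinement size:
   Δx ≈ L = 2.620e-10 m

2. From ΔxΔp ≥ ℏ/2, the minimum momentum uncertainty is:
   Δp ≈ ℏ/(2L) = 2.013e-25 kg·m/s

3. The kinetic energy is approximately:
   KE ≈ (Δp)²/(2m) = (2.013e-25)²/(2 × 9.109e-31 kg)
   KE ≈ 2.223e-20 J = 138.759 meV

This is an order-of-magnitude estimate of the ground state energy.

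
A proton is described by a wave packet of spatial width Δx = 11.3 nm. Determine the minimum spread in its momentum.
4.666 × 10^-27 kg·m/s

For a wave packet, the spatial width Δx and momentum spread Δp are related by the uncertainty principle:
ΔxΔp ≥ ℏ/2

The minimum momentum spread is:
Δp_min = ℏ/(2Δx)
Δp_min = (1.055e-34 J·s) / (2 × 1.130e-08 m)
Δp_min = 4.666e-27 kg·m/s

A wave packet cannot have both a well-defined position and well-defined momentum.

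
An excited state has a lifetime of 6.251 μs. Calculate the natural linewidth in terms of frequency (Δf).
12.730 kHz

Using the energy-time uncertainty principle and E = hf:
ΔEΔt ≥ ℏ/2
hΔf·Δt ≥ ℏ/2

The minimum frequency uncertainty is:
Δf = ℏ/(2hτ) = 1/(4πτ)
Δf = 1/(4π × 6.251e-06 s)
Δf = 1.273e+04 Hz = 12.730 kHz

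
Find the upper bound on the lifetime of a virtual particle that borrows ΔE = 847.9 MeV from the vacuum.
3.881 × 10^-25 s

Using the energy-time uncertainty principle:
ΔEΔt ≥ ℏ/2

For a virtual particle borrowing energy ΔE, the maximum lifetime is:
Δt_max = ℏ/(2ΔE)

Converting energy:
ΔE = 847.9 MeV = 1.358e-10 J

Δt_max = (1.055e-34 J·s) / (2 × 1.358e-10 J)
Δt_max = 3.881e-25 s = 3.881 × 10^-25 s

Virtual particles with higher borrowed energy exist for shorter times.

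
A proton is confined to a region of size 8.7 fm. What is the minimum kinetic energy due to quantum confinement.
68.536 keV

Using the uncertainty principle:

1. Position uncertainty: Δx ≈ 8.700e-15 m
2. Minimum momentum uncertainty: Δp = ℏ/(2Δx) = 6.061e-21 kg·m/s
3. Minimum kinetic energy:
   KE = (Δp)²/(2m) = (6.061e-21)²/(2 × 1.673e-27 kg)
   KE = 1.098e-14 J = 68.536 keV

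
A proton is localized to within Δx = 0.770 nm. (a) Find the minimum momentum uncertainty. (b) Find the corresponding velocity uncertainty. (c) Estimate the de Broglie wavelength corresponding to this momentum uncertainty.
(a) Δp_min = 6.848 × 10^-26 kg·m/s
(b) Δv_min = 40.941 m/s
(c) λ_dB = 9.676 nm

Step-by-step:

(a) From the uncertainty principle:
Δp_min = ℏ/(2Δx) = (1.055e-34 J·s)/(2 × 7.700e-10 m) = 6.848e-26 kg·m/s

(b) The velocity uncertainty:
Δv = Δp/m = (6.848e-26 kg·m/s)/(1.673e-27 kg) = 4.094e+01 m/s = 40.941 m/s

(c) The de Broglie wavelength for this momentum:
λ = h/p = (6.626e-34 J·s)/(6.848e-26 kg·m/s) = 9.676e-09 m = 9.676 nm

Note: The de Broglie wavelength is comparable to the localization size, as expected from wave-particle duality.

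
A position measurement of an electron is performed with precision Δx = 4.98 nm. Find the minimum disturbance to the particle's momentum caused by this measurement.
1.059 × 10^-26 kg·m/s

The uncertainty principle implies that measuring position disturbs momentum:
ΔxΔp ≥ ℏ/2

When we measure position with precision Δx, we necessarily introduce a momentum uncertainty:
Δp ≥ ℏ/(2Δx)
Δp_min = (1.055e-34 J·s) / (2 × 4.980e-09 m)
Δp_min = 1.059e-26 kg·m/s

The more precisely we measure position, the greater the momentum disturbance.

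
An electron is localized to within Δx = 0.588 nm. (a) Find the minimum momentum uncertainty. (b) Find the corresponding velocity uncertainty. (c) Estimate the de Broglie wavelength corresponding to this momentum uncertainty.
(a) Δp_min = 8.967 × 10^-26 kg·m/s
(b) Δv_min = 98.442 km/s
(c) λ_dB = 7.389 nm

Step-by-step:

(a) From the uncertainty principle:
Δp_min = ℏ/(2Δx) = (1.055e-34 J·s)/(2 × 5.880e-10 m) = 8.967e-26 kg·m/s

(b) The velocity uncertainty:
Δv = Δp/m = (8.967e-26 kg·m/s)/(9.109e-31 kg) = 9.844e+04 m/s = 98.442 km/s

(c) The de Broglie wavelength for this momentum:
λ = h/p = (6.626e-34 J·s)/(8.967e-26 kg·m/s) = 7.389e-09 m = 7.389 nm

Note: The de Broglie wavelength is comparable to the localization size, as expected from wave-particle duality.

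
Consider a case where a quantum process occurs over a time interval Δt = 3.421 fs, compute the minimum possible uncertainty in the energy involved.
96.202 meV

Using the energy-time uncertainty principle:
ΔEΔt ≥ ℏ/2

The minimum uncertainty in energy is:
ΔE_min = ℏ/(2Δt)
ΔE_min = (1.055e-34 J·s) / (2 × 3.421e-15 s)
ΔE_min = 1.541e-20 J = 96.202 meV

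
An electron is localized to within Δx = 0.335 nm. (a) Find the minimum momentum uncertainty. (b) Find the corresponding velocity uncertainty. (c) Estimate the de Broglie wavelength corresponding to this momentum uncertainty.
(a) Δp_min = 1.574 × 10^-25 kg·m/s
(b) Δv_min = 172.788 km/s
(c) λ_dB = 4.210 nm

Step-by-step:

(a) From the uncertainty principle:
Δp_min = ℏ/(2Δx) = (1.055e-34 J·s)/(2 × 3.350e-10 m) = 1.574e-25 kg·m/s

(b) The velocity uncertainty:
Δv = Δp/m = (1.574e-25 kg·m/s)/(9.109e-31 kg) = 1.728e+05 m/s = 172.788 km/s

(c) The de Broglie wavelength for this momentum:
λ = h/p = (6.626e-34 J·s)/(1.574e-25 kg·m/s) = 4.210e-09 m = 4.210 nm

Note: The de Broglie wavelength is comparable to the localization size, as expected from wave-particle duality.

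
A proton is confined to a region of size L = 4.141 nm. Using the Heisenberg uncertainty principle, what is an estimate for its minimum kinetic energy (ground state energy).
302.513 neV

Using the uncertainty principle to estimate ground state energy:

1. The position uncertainty is approximately the confinement size:
   Δx ≈ L = 4.141e-09 m

2. From ΔxΔp ≥ ℏ/2, the minimum momentum uncertainty is:
   Δp ≈ ℏ/(2L) = 1.273e-26 kg·m/s

3. The kinetic energy is approximately:
   KE ≈ (Δp)²/(2m) = (1.273e-26)²/(2 × 1.673e-27 kg)
   KE ≈ 4.847e-26 J = 302.513 neV

This is an order-of-magnitude estimate of the ground state energy.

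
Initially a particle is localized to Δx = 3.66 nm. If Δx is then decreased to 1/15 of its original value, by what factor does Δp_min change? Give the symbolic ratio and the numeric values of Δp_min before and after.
Original Δp_min = 1.441 × 10^-26 kg·m/s; new Δp'_min = 2.161 × 10^-25 kg·m/s; ratio Δp'_min/Δp_min = 15.

From the uncertainty principle ΔxΔp ≥ ℏ/2, the minimum momentum uncertainty is Δp_min = ℏ/(2Δx).

Original (Δx = 3.66 nm = 3.660e-09 m):
Δp_min = (1.055e-34 J·s)/(2 × 3.660e-09 m) = 1.441e-26 kg·m/s

When Δx → (1/15)Δx:
Δp'_min = ℏ/(2 × (1/15)Δx) = 15 × ℏ/(2Δx) = 15 × Δp_min
Δp'_min = 15 × 1.441e-26 kg·m/s = 2.161e-25 kg·m/s

Since Δp_min ∝ 1/Δx, when Δx is decreased to 1/15 of its original value, Δp_min increases to 15 times its original value.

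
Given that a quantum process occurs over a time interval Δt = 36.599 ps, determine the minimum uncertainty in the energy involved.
8.992 μeV

Using the energy-time uncertainty principle:
ΔEΔt ≥ ℏ/2

The minimum uncertainty in energy is:
ΔE_min = ℏ/(2Δt)
ΔE_min = (1.055e-34 J·s) / (2 × 3.660e-11 s)
ΔE_min = 1.441e-24 J = 8.992 μeV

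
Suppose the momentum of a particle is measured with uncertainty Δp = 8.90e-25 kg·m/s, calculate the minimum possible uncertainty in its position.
59.246 pm

Using the Heisenberg uncertainty principle:
ΔxΔp ≥ ℏ/2

The minimum uncertainty in position is:
Δx_min = ℏ/(2Δp)
Δx_min = (1.055e-34 J·s) / (2 × 8.900e-25 kg·m/s)
Δx_min = 5.925e-11 m = 59.246 pm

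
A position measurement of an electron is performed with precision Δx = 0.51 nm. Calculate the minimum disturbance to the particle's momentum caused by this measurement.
1.034 × 10^-25 kg·m/s

The uncertainty principle implies that measuring position disturbs momentum:
ΔxΔp ≥ ℏ/2

When we measure position with precision Δx, we necessarily introduce a momentum uncertainty:
Δp ≥ ℏ/(2Δx)
Δp_min = (1.055e-34 J·s) / (2 × 5.100e-10 m)
Δp_min = 1.034e-25 kg·m/s

The more precisely we measure position, the greater the momentum disturbance.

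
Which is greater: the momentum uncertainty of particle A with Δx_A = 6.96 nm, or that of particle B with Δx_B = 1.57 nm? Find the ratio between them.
Particle B has the larger minimum momentum uncertainty, by a factor of 4.43.

For each particle, the minimum momentum uncertainty is Δp_min = ℏ/(2Δx):

Particle A: Δp_A = ℏ/(2×6.960e-09 m) = 7.576e-27 kg·m/s
Particle B: Δp_B = ℏ/(2×1.570e-09 m) = 3.359e-26 kg·m/s

Ratio: Δp_B/Δp_A = 4.43

Since Δp_min ∝ 1/Δx, the particle with smaller position uncertainty (B) has larger momentum uncertainty.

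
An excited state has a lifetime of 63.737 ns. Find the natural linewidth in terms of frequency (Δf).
1.249 MHz

Using the energy-time uncertainty principle and E = hf:
ΔEΔt ≥ ℏ/2
hΔf·Δt ≥ ℏ/2

The minimum frequency uncertainty is:
Δf = ℏ/(2hτ) = 1/(4πτ)
Δf = 1/(4π × 6.374e-08 s)
Δf = 1.249e+06 Hz = 1.249 MHz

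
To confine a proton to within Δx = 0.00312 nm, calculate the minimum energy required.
532.899 meV

Localizing a particle requires giving it sufficient momentum uncertainty:

1. From uncertainty principle: Δp ≥ ℏ/(2Δx)
   Δp_min = (1.055e-34 J·s) / (2 × 3.120e-12 m)
   Δp_min = 1.690e-23 kg·m/s

2. This momentum uncertainty corresponds to kinetic energy:
   KE ≈ (Δp)²/(2m) = (1.690e-23)²/(2 × 1.673e-27 kg)
   KE = 8.538e-20 J = 532.899 meV

Tighter localization requires more energy.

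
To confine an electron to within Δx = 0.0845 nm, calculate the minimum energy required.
1.334 eV

Localizing a particle requires giving it sufficient momentum uncertainty:

1. From uncertainty principle: Δp ≥ ℏ/(2Δx)
   Δp_min = (1.055e-34 J·s) / (2 × 8.450e-11 m)
   Δp_min = 6.240e-25 kg·m/s

2. This momentum uncertainty corresponds to kinetic energy:
   KE ≈ (Δp)²/(2m) = (6.240e-25)²/(2 × 9.109e-31 kg)
   KE = 2.137e-19 J = 1.334 eV

Tighter localization requires more energy.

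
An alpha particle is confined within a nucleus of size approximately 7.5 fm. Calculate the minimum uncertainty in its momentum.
7.030 × 10^-21 kg·m/s

Using the Heisenberg uncertainty principle:
ΔxΔp ≥ ℏ/2

With Δx ≈ L = 7.500e-15 m (the confinement size):
Δp_min = ℏ/(2Δx)
Δp_min = (1.055e-34 J·s) / (2 × 7.500e-15 m)
Δp_min = 7.030e-21 kg·m/s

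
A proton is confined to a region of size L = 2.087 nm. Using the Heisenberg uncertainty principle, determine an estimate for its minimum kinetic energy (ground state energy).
1.191 μeV

Using the uncertainty principle to estimate ground state energy:

1. The position uncertainty is approximately the confinement size:
   Δx ≈ L = 2.087e-09 m

2. From ΔxΔp ≥ ℏ/2, the minimum momentum uncertainty is:
   Δp ≈ ℏ/(2L) = 2.527e-26 kg·m/s

3. The kinetic energy is approximately:
   KE ≈ (Δp)²/(2m) = (2.527e-26)²/(2 × 1.673e-27 kg)
   KE ≈ 1.908e-25 J = 1.191 μeV

This is an order-of-magnitude estimate of the ground state energy.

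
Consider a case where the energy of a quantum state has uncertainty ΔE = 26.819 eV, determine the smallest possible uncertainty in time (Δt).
12.271 as

Using the energy-time uncertainty principle:
ΔEΔt ≥ ℏ/2

The minimum uncertainty in time is:
Δt_min = ℏ/(2ΔE)
Δt_min = (1.055e-34 J·s) / (2 × 4.297e-18 J)
Δt_min = 1.227e-17 s = 12.271 as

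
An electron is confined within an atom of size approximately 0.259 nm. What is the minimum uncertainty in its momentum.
2.036 × 10^-25 kg·m/s

Using the Heisenberg uncertainty principle:
ΔxΔp ≥ ℏ/2

With Δx ≈ L = 2.590e-10 m (the confinement size):
Δp_min = ℏ/(2Δx)
Δp_min = (1.055e-34 J·s) / (2 × 2.590e-10 m)
Δp_min = 2.036e-25 kg·m/s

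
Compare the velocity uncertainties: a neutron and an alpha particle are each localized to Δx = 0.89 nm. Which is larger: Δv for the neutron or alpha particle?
The neutron has the larger minimum velocity uncertainty, by a ratio of 4.0.

For both particles, Δp_min = ℏ/(2Δx) = 5.925e-26 kg·m/s (same for both).

The velocity uncertainty is Δv = Δp/m:
- neutron: Δv = 5.925e-26 / 1.675e-27 = 3.537e+01 m/s = 35.372 m/s
- alpha particle: Δv = 5.925e-26 / 6.645e-27 = 8.916e+00 m/s = 8.916 m/s

Ratio: 3.537e+01 / 8.916e+00 = 4.0

The lighter particle has larger velocity uncertainty because Δv ∝ 1/m.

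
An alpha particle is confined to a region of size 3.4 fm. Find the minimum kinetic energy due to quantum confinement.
112.959 keV

Using the uncertainty principle:

1. Position uncertainty: Δx ≈ 3.400e-15 m
2. Minimum momentum uncertainty: Δp = ℏ/(2Δx) = 1.551e-20 kg·m/s
3. Minimum kinetic energy:
   KE = (Δp)²/(2m) = (1.551e-20)²/(2 × 6.645e-27 kg)
   KE = 1.810e-14 J = 112.959 keV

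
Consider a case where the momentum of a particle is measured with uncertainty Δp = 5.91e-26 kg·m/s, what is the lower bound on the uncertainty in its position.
892.193 pm

Using the Heisenberg uncertainty principle:
ΔxΔp ≥ ℏ/2

The minimum uncertainty in position is:
Δx_min = ℏ/(2Δp)
Δx_min = (1.055e-34 J·s) / (2 × 5.910e-26 kg·m/s)
Δx_min = 8.922e-10 m = 892.193 pm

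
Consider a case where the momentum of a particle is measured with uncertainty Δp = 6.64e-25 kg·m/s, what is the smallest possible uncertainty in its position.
79.411 pm

Using the Heisenberg uncertainty principle:
ΔxΔp ≥ ℏ/2

The minimum uncertainty in position is:
Δx_min = ℏ/(2Δp)
Δx_min = (1.055e-34 J·s) / (2 × 6.640e-25 kg·m/s)
Δx_min = 7.941e-11 m = 79.411 pm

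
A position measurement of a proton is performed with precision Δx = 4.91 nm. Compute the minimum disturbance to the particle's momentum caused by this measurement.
1.074 × 10^-26 kg·m/s

The uncertainty principle implies that measuring position disturbs momentum:
ΔxΔp ≥ ℏ/2

When we measure position with precision Δx, we necessarily introduce a momentum uncertainty:
Δp ≥ ℏ/(2Δx)
Δp_min = (1.055e-34 J·s) / (2 × 4.910e-09 m)
Δp_min = 1.074e-26 kg·m/s

The more precisely we measure position, the greater the momentum disturbance.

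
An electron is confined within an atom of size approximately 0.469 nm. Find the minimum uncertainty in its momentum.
1.124 × 10^-25 kg·m/s

Using the Heisenberg uncertainty principle:
ΔxΔp ≥ ℏ/2

With Δx ≈ L = 4.690e-10 m (the confinement size):
Δp_min = ℏ/(2Δx)
Δp_min = (1.055e-34 J·s) / (2 × 4.690e-10 m)
Δp_min = 1.124e-25 kg·m/s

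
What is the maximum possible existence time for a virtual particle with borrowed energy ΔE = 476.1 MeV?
6.913 × 10^-25 s

Using the energy-time uncertainty principle:
ΔEΔt ≥ ℏ/2

For a virtual particle borrowing energy ΔE, the maximum lifetime is:
Δt_max = ℏ/(2ΔE)

Converting energy:
ΔE = 476.1 MeV = 7.628e-11 J

Δt_max = (1.055e-34 J·s) / (2 × 7.628e-11 J)
Δt_max = 6.913e-25 s = 6.913 × 10^-25 s

Virtual particles with higher borrowed energy exist for shorter times.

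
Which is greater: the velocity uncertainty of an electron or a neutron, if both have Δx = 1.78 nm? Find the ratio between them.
The electron has the larger minimum velocity uncertainty, by a ratio of 1838.7.

For both particles, Δp_min = ℏ/(2Δx) = 2.962e-26 kg·m/s (same for both).

The velocity uncertainty is Δv = Δp/m:
- electron: Δv = 2.962e-26 / 9.109e-31 = 3.252e+04 m/s = 32.519 km/s
- neutron: Δv = 2.962e-26 / 1.675e-27 = 1.769e+01 m/s = 17.686 m/s

Ratio: 3.252e+04 / 1.769e+01 = 1838.7

The lighter particle has larger velocity uncertainty because Δv ∝ 1/m.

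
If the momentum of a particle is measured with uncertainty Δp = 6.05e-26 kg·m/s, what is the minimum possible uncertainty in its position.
871.547 pm

Using the Heisenberg uncertainty principle:
ΔxΔp ≥ ℏ/2

The minimum uncertainty in position is:
Δx_min = ℏ/(2Δp)
Δx_min = (1.055e-34 J·s) / (2 × 6.050e-26 kg·m/s)
Δx_min = 8.715e-10 m = 871.547 pm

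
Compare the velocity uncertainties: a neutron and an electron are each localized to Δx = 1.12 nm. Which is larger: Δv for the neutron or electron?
The electron has the larger minimum velocity uncertainty, by a ratio of 1838.7.

For both particles, Δp_min = ℏ/(2Δx) = 4.708e-26 kg·m/s (same for both).

The velocity uncertainty is Δv = Δp/m:
- neutron: Δv = 4.708e-26 / 1.675e-27 = 2.811e+01 m/s = 28.108 m/s
- electron: Δv = 4.708e-26 / 9.109e-31 = 5.168e+04 m/s = 51.682 km/s

Ratio: 5.168e+04 / 2.811e+01 = 1838.7

The lighter particle has larger velocity uncertainty because Δv ∝ 1/m.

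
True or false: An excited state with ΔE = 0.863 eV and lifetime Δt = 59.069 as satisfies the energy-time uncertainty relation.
No, it violates the uncertainty relation.

Calculate the product ΔEΔt:
ΔE = 0.863 eV = 1.383e-19 J
ΔEΔt = (1.383e-19 J) × (5.907e-17 s)
ΔEΔt = 8.167e-36 J·s

Compare to the minimum allowed value ℏ/2:
ℏ/2 = 5.273e-35 J·s

Since ΔEΔt = 8.167e-36 J·s < 5.273e-35 J·s = ℏ/2,
this violates the uncertainty relation.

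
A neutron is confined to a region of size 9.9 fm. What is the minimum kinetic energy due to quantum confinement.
52.855 keV

Using the uncertainty principle:

1. Position uncertainty: Δx ≈ 9.900e-15 m
2. Minimum momentum uncertainty: Δp = ℏ/(2Δx) = 5.326e-21 kg·m/s
3. Minimum kinetic energy:
   KE = (Δp)²/(2m) = (5.326e-21)²/(2 × 1.675e-27 kg)
   KE = 8.468e-15 J = 52.855 keV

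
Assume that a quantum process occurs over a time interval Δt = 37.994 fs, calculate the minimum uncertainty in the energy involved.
8.662 meV

Using the energy-time uncertainty principle:
ΔEΔt ≥ ℏ/2

The minimum uncertainty in energy is:
ΔE_min = ℏ/(2Δt)
ΔE_min = (1.055e-34 J·s) / (2 × 3.799e-14 s)
ΔE_min = 1.388e-21 J = 8.662 meV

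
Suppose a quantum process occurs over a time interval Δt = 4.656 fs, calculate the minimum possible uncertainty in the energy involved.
70.684 meV

Using the energy-time uncertainty principle:
ΔEΔt ≥ ℏ/2

The minimum uncertainty in energy is:
ΔE_min = ℏ/(2Δt)
ΔE_min = (1.055e-34 J·s) / (2 × 4.656e-15 s)
ΔE_min = 1.132e-20 J = 70.684 meV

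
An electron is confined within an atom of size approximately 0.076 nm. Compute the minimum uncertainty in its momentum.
6.938 × 10^-25 kg·m/s

Using the Heisenberg uncertainty principle:
ΔxΔp ≥ ℏ/2

With Δx ≈ L = 7.600e-11 m (the confinement size):
Δp_min = ℏ/(2Δx)
Δp_min = (1.055e-34 J·s) / (2 × 7.600e-11 m)
Δp_min = 6.938e-25 kg·m/s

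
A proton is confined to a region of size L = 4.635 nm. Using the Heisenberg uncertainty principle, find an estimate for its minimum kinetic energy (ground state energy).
241.465 neV

Using the uncertainty principle to estimate ground state energy:

1. The position uncertainty is approximately the confinement size:
   Δx ≈ L = 4.635e-09 m

2. From ΔxΔp ≥ ℏ/2, the minimum momentum uncertainty is:
   Δp ≈ ℏ/(2L) = 1.138e-26 kg·m/s

3. The kinetic energy is approximately:
   KE ≈ (Δp)²/(2m) = (1.138e-26)²/(2 × 1.673e-27 kg)
   KE ≈ 3.869e-26 J = 241.465 neV

This is an order-of-magnitude estimate of the ground state energy.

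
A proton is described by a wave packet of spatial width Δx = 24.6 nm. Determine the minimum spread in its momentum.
2.143 × 10^-27 kg·m/s

For a wave packet, the spatial width Δx and momentum spread Δp are related by the uncertainty principle:
ΔxΔp ≥ ℏ/2

The minimum momentum spread is:
Δp_min = ℏ/(2Δx)
Δp_min = (1.055e-34 J·s) / (2 × 2.460e-08 m)
Δp_min = 2.143e-27 kg·m/s

A wave packet cannot have both a well-defined position and well-defined momentum.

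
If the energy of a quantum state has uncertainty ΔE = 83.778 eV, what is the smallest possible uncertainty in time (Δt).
3.928 as

Using the energy-time uncertainty principle:
ΔEΔt ≥ ℏ/2

The minimum uncertainty in time is:
Δt_min = ℏ/(2ΔE)
Δt_min = (1.055e-34 J·s) / (2 × 1.342e-17 J)
Δt_min = 3.928e-18 s = 3.928 as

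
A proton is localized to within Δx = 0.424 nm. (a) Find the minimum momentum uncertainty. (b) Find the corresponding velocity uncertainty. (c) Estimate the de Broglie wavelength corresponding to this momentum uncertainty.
(a) Δp_min = 1.244 × 10^-25 kg·m/s
(b) Δv_min = 74.350 m/s
(c) λ_dB = 5.328 nm

Step-by-step:

(a) From the uncertainty principle:
Δp_min = ℏ/(2Δx) = (1.055e-34 J·s)/(2 × 4.240e-10 m) = 1.244e-25 kg·m/s

(b) The velocity uncertainty:
Δv = Δp/m = (1.244e-25 kg·m/s)/(1.673e-27 kg) = 7.435e+01 m/s = 74.350 m/s

(c) The de Broglie wavelength for this momentum:
λ = h/p = (6.626e-34 J·s)/(1.244e-25 kg·m/s) = 5.328e-09 m = 5.328 nm

Note: The de Broglie wavelength is comparable to the localization size, as expected from wave-particle duality.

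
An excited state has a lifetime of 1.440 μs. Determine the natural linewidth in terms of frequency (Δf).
55.262 kHz

Using the energy-time uncertainty principle and E = hf:
ΔEΔt ≥ ℏ/2
hΔf·Δt ≥ ℏ/2

The minimum frequency uncertainty is:
Δf = ℏ/(2hτ) = 1/(4πτ)
Δf = 1/(4π × 1.440e-06 s)
Δf = 5.526e+04 Hz = 55.262 kHz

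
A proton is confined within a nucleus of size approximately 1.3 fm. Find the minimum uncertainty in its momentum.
4.056 × 10^-20 kg·m/s

Using the Heisenberg uncertainty principle:
ΔxΔp ≥ ℏ/2

With Δx ≈ L = 1.300e-15 m (the confinement size):
Δp_min = ℏ/(2Δx)
Δp_min = (1.055e-34 J·s) / (2 × 1.300e-15 m)
Δp_min = 4.056e-20 kg·m/s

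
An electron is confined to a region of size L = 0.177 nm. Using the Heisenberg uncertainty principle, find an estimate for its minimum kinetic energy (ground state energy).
304.030 meV

Using the uncertainty principle to estimate ground state energy:

1. The position uncertainty is approximately the confinement size:
   Δx ≈ L = 1.770e-10 m

2. From ΔxΔp ≥ ℏ/2, the minimum momentum uncertainty is:
   Δp ≈ ℏ/(2L) = 2.979e-25 kg·m/s

3. The kinetic energy is approximately:
   KE ≈ (Δp)²/(2m) = (2.979e-25)²/(2 × 9.109e-31 kg)
   KE ≈ 4.871e-20 J = 304.030 meV

This is an order-of-magnitude estimate of the ground state energy.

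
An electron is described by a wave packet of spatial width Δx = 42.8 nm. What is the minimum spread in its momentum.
1.232 × 10^-27 kg·m/s

For a wave packet, the spatial width Δx and momentum spread Δp are related by the uncertainty principle:
ΔxΔp ≥ ℏ/2

The minimum momentum spread is:
Δp_min = ℏ/(2Δx)
Δp_min = (1.055e-34 J·s) / (2 × 4.280e-08 m)
Δp_min = 1.232e-27 kg·m/s

A wave packet cannot have both a well-defined position and well-defined momentum.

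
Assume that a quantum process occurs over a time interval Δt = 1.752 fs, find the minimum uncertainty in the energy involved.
187.846 meV

Using the energy-time uncertainty principle:
ΔEΔt ≥ ℏ/2

The minimum uncertainty in energy is:
ΔE_min = ℏ/(2Δt)
ΔE_min = (1.055e-34 J·s) / (2 × 1.752e-15 s)
ΔE_min = 3.010e-20 J = 187.846 meV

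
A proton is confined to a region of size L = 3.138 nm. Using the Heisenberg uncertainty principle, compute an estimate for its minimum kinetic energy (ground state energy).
526.803 neV

Using the uncertainty principle to estimate ground state energy:

1. The position uncertainty is approximately the confinement size:
   Δx ≈ L = 3.138e-09 m

2. From ΔxΔp ≥ ℏ/2, the minimum momentum uncertainty is:
   Δp ≈ ℏ/(2L) = 1.680e-26 kg·m/s

3. The kinetic energy is approximately:
   KE ≈ (Δp)²/(2m) = (1.680e-26)²/(2 × 1.673e-27 kg)
   KE ≈ 8.440e-26 J = 526.803 neV

This is an order-of-magnitude estimate of the ground state energy.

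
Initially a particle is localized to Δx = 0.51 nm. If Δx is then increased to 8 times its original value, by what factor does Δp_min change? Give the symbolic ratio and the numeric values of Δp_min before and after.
Original Δp_min = 1.034 × 10^-25 kg·m/s; new Δp'_min = 1.292 × 10^-26 kg·m/s; ratio Δp'_min/Δp_min = 1/8.

From the uncertainty principle ΔxΔp ≥ ℏ/2, the minimum momentum uncertainty is Δp_min = ℏ/(2Δx).

Original (Δx = 0.51 nm = 5.100e-10 m):
Δp_min = (1.055e-34 J·s)/(2 × 5.100e-10 m) = 1.034e-25 kg·m/s

When Δx → 8Δx:
Δp'_min = ℏ/(2 × 8Δx) = (1/8) × ℏ/(2Δx) = (1/8) × Δp_min
Δp'_min = 1/8 × 1.034e-25 kg·m/s = 1.292e-26 kg·m/s

Since Δp_min ∝ 1/Δx, when Δx is increased to 8 times its original value, Δp_min decreases to 1/8 of its original value.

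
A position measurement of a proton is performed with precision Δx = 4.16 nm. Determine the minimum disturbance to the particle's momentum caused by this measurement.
1.268 × 10^-26 kg·m/s

The uncertainty principle implies that measuring position disturbs momentum:
ΔxΔp ≥ ℏ/2

When we measure position with precision Δx, we necessarily introduce a momentum uncertainty:
Δp ≥ ℏ/(2Δx)
Δp_min = (1.055e-34 J·s) / (2 × 4.160e-09 m)
Δp_min = 1.268e-26 kg·m/s

The more precisely we measure position, the greater the momentum disturbance.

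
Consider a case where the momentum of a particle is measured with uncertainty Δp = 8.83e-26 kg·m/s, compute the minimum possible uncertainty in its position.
597.153 pm

Using the Heisenberg uncertainty principle:
ΔxΔp ≥ ℏ/2

The minimum uncertainty in position is:
Δx_min = ℏ/(2Δp)
Δx_min = (1.055e-34 J·s) / (2 × 8.830e-26 kg·m/s)
Δx_min = 5.972e-10 m = 597.153 pm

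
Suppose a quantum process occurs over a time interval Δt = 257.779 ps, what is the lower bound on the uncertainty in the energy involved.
1.277 μeV

Using the energy-time uncertainty principle:
ΔEΔt ≥ ℏ/2

The minimum uncertainty in energy is:
ΔE_min = ℏ/(2Δt)
ΔE_min = (1.055e-34 J·s) / (2 × 2.578e-10 s)
ΔE_min = 2.045e-25 J = 1.277 μeV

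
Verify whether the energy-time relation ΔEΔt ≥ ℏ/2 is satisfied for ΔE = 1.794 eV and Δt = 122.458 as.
No, it violates the uncertainty relation.

Calculate the product ΔEΔt:
ΔE = 1.794 eV = 2.874e-19 J
ΔEΔt = (2.874e-19 J) × (1.225e-16 s)
ΔEΔt = 3.520e-35 J·s

Compare to the minimum allowed value ℏ/2:
ℏ/2 = 5.273e-35 J·s

Since ΔEΔt = 3.520e-35 J·s < 5.273e-35 J·s = ℏ/2,
this violates the uncertainty relation.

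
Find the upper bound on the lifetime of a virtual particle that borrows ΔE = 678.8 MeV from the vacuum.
4.848 × 10^-25 s

Using the energy-time uncertainty principle:
ΔEΔt ≥ ℏ/2

For a virtual particle borrowing energy ΔE, the maximum lifetime is:
Δt_max = ℏ/(2ΔE)

Converting energy:
ΔE = 678.8 MeV = 1.088e-10 J

Δt_max = (1.055e-34 J·s) / (2 × 1.088e-10 J)
Δt_max = 4.848e-25 s = 4.848 × 10^-25 s

Virtual particles with higher borrowed energy exist for shorter times.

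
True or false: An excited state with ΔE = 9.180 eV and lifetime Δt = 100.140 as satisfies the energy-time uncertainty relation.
Yes, it satisfies the uncertainty relation.

Calculate the product ΔEΔt:
ΔE = 9.180 eV = 1.471e-18 J
ΔEΔt = (1.471e-18 J) × (1.001e-16 s)
ΔEΔt = 1.473e-34 J·s

Compare to the minimum allowed value ℏ/2:
ℏ/2 = 5.273e-35 J·s

Since ΔEΔt = 1.473e-34 J·s ≥ 5.273e-35 J·s = ℏ/2,
this satisfies the uncertainty relation.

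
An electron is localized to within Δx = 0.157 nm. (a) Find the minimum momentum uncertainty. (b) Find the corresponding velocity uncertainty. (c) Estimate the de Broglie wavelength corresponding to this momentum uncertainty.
(a) Δp_min = 3.359 × 10^-25 kg·m/s
(b) Δv_min = 368.687 km/s
(c) λ_dB = 1.973 nm

Step-by-step:

(a) From the uncertainty principle:
Δp_min = ℏ/(2Δx) = (1.055e-34 J·s)/(2 × 1.570e-10 m) = 3.359e-25 kg·m/s

(b) The velocity uncertainty:
Δv = Δp/m = (3.359e-25 kg·m/s)/(9.109e-31 kg) = 3.687e+05 m/s = 368.687 km/s

(c) The de Broglie wavelength for this momentum:
λ = h/p = (6.626e-34 J·s)/(3.359e-25 kg·m/s) = 1.973e-09 m = 1.973 nm

Note: The de Broglie wavelength is comparable to the localization size, as expected from wave-particle duality.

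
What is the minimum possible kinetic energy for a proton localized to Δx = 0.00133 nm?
2.933 eV

Localizing a particle requires giving it sufficient momentum uncertainty:

1. From uncertainty principle: Δp ≥ ℏ/(2Δx)
   Δp_min = (1.055e-34 J·s) / (2 × 1.330e-12 m)
   Δp_min = 3.965e-23 kg·m/s

2. This momentum uncertainty corresponds to kinetic energy:
   KE ≈ (Δp)²/(2m) = (3.965e-23)²/(2 × 1.673e-27 kg)
   KE = 4.699e-19 J = 2.933 eV

Tighter localization requires more energy.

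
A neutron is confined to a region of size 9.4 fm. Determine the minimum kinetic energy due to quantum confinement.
58.627 keV

Using the uncertainty principle:

1. Position uncertainty: Δx ≈ 9.400e-15 m
2. Minimum momentum uncertainty: Δp = ℏ/(2Δx) = 5.609e-21 kg·m/s
3. Minimum kinetic energy:
   KE = (Δp)²/(2m) = (5.609e-21)²/(2 × 1.675e-27 kg)
   KE = 9.393e-15 J = 58.627 keV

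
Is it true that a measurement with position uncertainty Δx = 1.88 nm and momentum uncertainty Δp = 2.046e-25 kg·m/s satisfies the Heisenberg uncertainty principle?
Yes, it satisfies the uncertainty principle.

Calculate the product ΔxΔp:
ΔxΔp = (1.880e-09 m) × (2.046e-25 kg·m/s)
ΔxΔp = 3.846e-34 J·s

Compare to the minimum allowed value ℏ/2:
ℏ/2 = 5.273e-35 J·s

Since ΔxΔp = 3.846e-34 J·s ≥ 5.273e-35 J·s = ℏ/2,
the measurement satisfies the uncertainty principle.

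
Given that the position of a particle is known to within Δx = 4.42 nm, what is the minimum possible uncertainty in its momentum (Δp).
1.193 × 10^-26 kg·m/s

Using the Heisenberg uncertainty principle:
ΔxΔp ≥ ℏ/2

The minimum uncertainty in momentum is:
Δp_min = ℏ/(2Δx)
Δp_min = (1.055e-34 J·s) / (2 × 4.420e-09 m)
Δp_min = 1.193e-26 kg·m/s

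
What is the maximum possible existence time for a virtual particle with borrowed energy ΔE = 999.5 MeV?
3.293 × 10^-25 s

Using the energy-time uncertainty principle:
ΔEΔt ≥ ℏ/2

For a virtual particle borrowing energy ΔE, the maximum lifetime is:
Δt_max = ℏ/(2ΔE)

Converting energy:
ΔE = 999.5 MeV = 1.601e-10 J

Δt_max = (1.055e-34 J·s) / (2 × 1.601e-10 J)
Δt_max = 3.293e-25 s = 3.293 × 10^-25 s

Virtual particles with higher borrowed energy exist for shorter times.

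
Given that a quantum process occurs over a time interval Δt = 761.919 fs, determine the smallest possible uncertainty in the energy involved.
431.944 μeV

Using the energy-time uncertainty principle:
ΔEΔt ≥ ℏ/2

The minimum uncertainty in energy is:
ΔE_min = ℏ/(2Δt)
ΔE_min = (1.055e-34 J·s) / (2 × 7.619e-13 s)
ΔE_min = 6.920e-23 J = 431.944 μeV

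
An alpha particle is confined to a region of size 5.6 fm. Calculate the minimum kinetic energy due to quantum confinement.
41.639 keV

Using the uncertainty principle:

1. Position uncertainty: Δx ≈ 5.600e-15 m
2. Minimum momentum uncertainty: Δp = ℏ/(2Δx) = 9.416e-21 kg·m/s
3. Minimum kinetic energy:
   KE = (Δp)²/(2m) = (9.416e-21)²/(2 × 6.645e-27 kg)
   KE = 6.671e-15 J = 41.639 keV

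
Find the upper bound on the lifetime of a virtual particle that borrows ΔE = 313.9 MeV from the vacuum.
1.048 ys

Using the energy-time uncertainty principle:
ΔEΔt ≥ ℏ/2

For a virtual particle borrowing energy ΔE, the maximum lifetime is:
Δt_max = ℏ/(2ΔE)

Converting energy:
ΔE = 313.9 MeV = 5.029e-11 J

Δt_max = (1.055e-34 J·s) / (2 × 5.029e-11 J)
Δt_max = 1.048e-24 s = 1.048 ys

Virtual particles with higher borrowed energy exist for shorter times.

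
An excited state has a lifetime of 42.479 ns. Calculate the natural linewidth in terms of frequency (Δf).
1.873 MHz

Using the energy-time uncertainty principle and E = hf:
ΔEΔt ≥ ℏ/2
hΔf·Δt ≥ ℏ/2

The minimum frequency uncertainty is:
Δf = ℏ/(2hτ) = 1/(4πτ)
Δf = 1/(4π × 4.248e-08 s)
Δf = 1.873e+06 Hz = 1.873 MHz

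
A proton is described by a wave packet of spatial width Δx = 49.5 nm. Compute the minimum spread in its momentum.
1.065 × 10^-27 kg·m/s

For a wave packet, the spatial width Δx and momentum spread Δp are related by the uncertainty principle:
ΔxΔp ≥ ℏ/2

The minimum momentum spread is:
Δp_min = ℏ/(2Δx)
Δp_min = (1.055e-34 J·s) / (2 × 4.950e-08 m)
Δp_min = 1.065e-27 kg·m/s

A wave packet cannot have both a well-defined position and well-defined momentum.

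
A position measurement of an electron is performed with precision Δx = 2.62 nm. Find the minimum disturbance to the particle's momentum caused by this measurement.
2.013 × 10^-26 kg·m/s

The uncertainty principle implies that measuring position disturbs momentum:
ΔxΔp ≥ ℏ/2

When we measure position with precision Δx, we necessarily introduce a momentum uncertainty:
Δp ≥ ℏ/(2Δx)
Δp_min = (1.055e-34 J·s) / (2 × 2.620e-09 m)
Δp_min = 2.013e-26 kg·m/s

The more precisely we measure position, the greater the momentum disturbance.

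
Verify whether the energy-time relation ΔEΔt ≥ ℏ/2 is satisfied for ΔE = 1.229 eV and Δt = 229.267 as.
No, it violates the uncertainty relation.

Calculate the product ΔEΔt:
ΔE = 1.229 eV = 1.969e-19 J
ΔEΔt = (1.969e-19 J) × (2.293e-16 s)
ΔEΔt = 4.514e-35 J·s

Compare to the minimum allowed value ℏ/2:
ℏ/2 = 5.273e-35 J·s

Since ΔEΔt = 4.514e-35 J·s < 5.273e-35 J·s = ℏ/2,
this violates the uncertainty relation.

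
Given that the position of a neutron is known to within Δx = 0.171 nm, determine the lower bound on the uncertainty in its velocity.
184.100 m/s

Using the Heisenberg uncertainty principle and Δp = mΔv:
ΔxΔp ≥ ℏ/2
Δx(mΔv) ≥ ℏ/2

The minimum uncertainty in velocity is:
Δv_min = ℏ/(2mΔx)
Δv_min = (1.055e-34 J·s) / (2 × 1.675e-27 kg × 1.710e-10 m)
Δv_min = 1.841e+02 m/s = 184.100 m/s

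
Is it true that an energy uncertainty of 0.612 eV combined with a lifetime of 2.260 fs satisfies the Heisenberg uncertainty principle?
Yes, it satisfies the uncertainty relation.

Calculate the product ΔEΔt:
ΔE = 0.612 eV = 9.805e-20 J
ΔEΔt = (9.805e-20 J) × (2.260e-15 s)
ΔEΔt = 2.216e-34 J·s

Compare to the minimum allowed value ℏ/2:
ℏ/2 = 5.273e-35 J·s

Since ΔEΔt = 2.216e-34 J·s ≥ 5.273e-35 J·s = ℏ/2,
this satisfies the uncertainty relation.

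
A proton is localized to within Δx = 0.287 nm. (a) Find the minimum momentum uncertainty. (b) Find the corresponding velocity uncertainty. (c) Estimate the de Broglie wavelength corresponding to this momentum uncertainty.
(a) Δp_min = 1.837 × 10^-25 kg·m/s
(b) Δv_min = 109.842 m/s
(c) λ_dB = 3.607 nm

Step-by-step:

(a) From the uncertainty principle:
Δp_min = ℏ/(2Δx) = (1.055e-34 J·s)/(2 × 2.870e-10 m) = 1.837e-25 kg·m/s

(b) The velocity uncertainty:
Δv = Δp/m = (1.837e-25 kg·m/s)/(1.673e-27 kg) = 1.098e+02 m/s = 109.842 m/s

(c) The de Broglie wavelength for this momentum:
λ = h/p = (6.626e-34 J·s)/(1.837e-25 kg·m/s) = 3.607e-09 m = 3.607 nm

Note: The de Broglie wavelength is comparable to the localization size, as expected from wave-particle duality.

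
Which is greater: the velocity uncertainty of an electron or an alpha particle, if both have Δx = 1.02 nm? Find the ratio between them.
The electron has the larger minimum velocity uncertainty, by a ratio of 7294.3.

For both particles, Δp_min = ℏ/(2Δx) = 5.169e-26 kg·m/s (same for both).

The velocity uncertainty is Δv = Δp/m:
- electron: Δv = 5.169e-26 / 9.109e-31 = 5.675e+04 m/s = 56.749 km/s
- alpha particle: Δv = 5.169e-26 / 6.645e-27 = 7.780e+00 m/s = 7.780 m/s

Ratio: 5.675e+04 / 7.780e+00 = 7294.3

The lighter particle has larger velocity uncertainty because Δv ∝ 1/m.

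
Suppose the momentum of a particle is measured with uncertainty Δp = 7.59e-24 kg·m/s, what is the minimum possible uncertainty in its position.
6.947 pm

Using the Heisenberg uncertainty principle:
ΔxΔp ≥ ℏ/2

The minimum uncertainty in position is:
Δx_min = ℏ/(2Δp)
Δx_min = (1.055e-34 J·s) / (2 × 7.590e-24 kg·m/s)
Δx_min = 6.947e-12 m = 6.947 pm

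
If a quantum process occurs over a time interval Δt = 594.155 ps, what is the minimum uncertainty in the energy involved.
553.906 neV

Using the energy-time uncertainty principle:
ΔEΔt ≥ ℏ/2

The minimum uncertainty in energy is:
ΔE_min = ℏ/(2Δt)
ΔE_min = (1.055e-34 J·s) / (2 × 5.942e-10 s)
ΔE_min = 8.875e-26 J = 553.906 neV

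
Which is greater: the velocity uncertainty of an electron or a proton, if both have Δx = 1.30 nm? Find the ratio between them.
The electron has the larger minimum velocity uncertainty, by a ratio of 1836.2.

For both particles, Δp_min = ℏ/(2Δx) = 4.056e-26 kg·m/s (same for both).

The velocity uncertainty is Δv = Δp/m:
- electron: Δv = 4.056e-26 / 9.109e-31 = 4.453e+04 m/s = 44.526 km/s
- proton: Δv = 4.056e-26 / 1.673e-27 = 2.425e+01 m/s = 24.250 m/s

Ratio: 4.453e+04 / 2.425e+01 = 1836.2

The lighter particle has larger velocity uncertainty because Δv ∝ 1/m.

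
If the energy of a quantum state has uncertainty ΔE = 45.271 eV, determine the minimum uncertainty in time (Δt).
7.270 as

Using the energy-time uncertainty principle:
ΔEΔt ≥ ℏ/2

The minimum uncertainty in time is:
Δt_min = ℏ/(2ΔE)
Δt_min = (1.055e-34 J·s) / (2 × 7.253e-18 J)
Δt_min = 7.270e-18 s = 7.270 as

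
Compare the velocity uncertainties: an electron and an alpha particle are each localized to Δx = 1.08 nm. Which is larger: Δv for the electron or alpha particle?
The electron has the larger minimum velocity uncertainty, by a ratio of 7294.3.

For both particles, Δp_min = ℏ/(2Δx) = 4.882e-26 kg·m/s (same for both).

The velocity uncertainty is Δv = Δp/m:
- electron: Δv = 4.882e-26 / 9.109e-31 = 5.360e+04 m/s = 53.596 km/s
- alpha particle: Δv = 4.882e-26 / 6.645e-27 = 7.348e+00 m/s = 7.348 m/s

Ratio: 5.360e+04 / 7.348e+00 = 7294.3

The lighter particle has larger velocity uncertainty because Δv ∝ 1/m.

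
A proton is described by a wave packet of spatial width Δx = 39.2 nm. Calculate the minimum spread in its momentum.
1.345 × 10^-27 kg·m/s

For a wave packet, the spatial width Δx and momentum spread Δp are related by the uncertainty principle:
ΔxΔp ≥ ℏ/2

The minimum momentum spread is:
Δp_min = ℏ/(2Δx)
Δp_min = (1.055e-34 J·s) / (2 × 3.920e-08 m)
Δp_min = 1.345e-27 kg·m/s

A wave packet cannot have both a well-defined position and well-defined momentum.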